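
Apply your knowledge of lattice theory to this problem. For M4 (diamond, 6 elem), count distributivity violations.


Distributive law: a ^ (b v c) = (a ^ b) v (a ^ c).
Check all 6^3 = 216 ordered triples (a,b,c).
  e.g. a=a1, b=a2, c=a3: lhs=a1 != rhs=0
  e.g. a=a1, b=a2, c=a4: lhs=a1 != rhs=0
Total violating triples: 24


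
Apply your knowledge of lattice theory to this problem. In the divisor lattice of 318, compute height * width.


Height = length of longest chain minus 1; width = size of largest antichain.
A maximum chain: 1 | 53 | 159 | 318  (height 3).
A maximum antichain: {2, 3, 53}  (width 3).
Product = 3 * 3 = 9


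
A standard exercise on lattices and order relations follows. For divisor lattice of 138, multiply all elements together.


Divisors of 138: [1, 2, 3, 6, 23, 46, 69, 138]
Product = n^(d(n)/2) = 138^(8/2)
Product = 362673936


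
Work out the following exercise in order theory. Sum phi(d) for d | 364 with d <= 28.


Divisors of 364 up to 28: [1, 2, 4, 7, 13, 14, 26, 28]
phi values: [1, 1, 2, 6, 12, 6, 12, 12]
Sum = 52


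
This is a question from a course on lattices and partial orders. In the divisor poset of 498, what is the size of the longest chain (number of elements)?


A chain is a totally ordered subset; we count the number of elements in a maximum chain.
Compute, for each element x, the size of the longest chain ending at x:
  1: 1
  2: 2
  3: 2
  83: 2
  6: 3
  166: 3
  ...
A maximum chain: 1 < 2 < 6 < 498
Number of elements in the longest chain: 4


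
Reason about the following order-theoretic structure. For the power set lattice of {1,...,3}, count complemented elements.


An element a is complemented if some b has a meet b = bottom, a join b = top.
every subset A has complement S\A, so all elements are complemented.
Complemented elements: {}, {1}, {2}, {3}, {1,2}, {1,3}, ... (2 more)
Count: 8


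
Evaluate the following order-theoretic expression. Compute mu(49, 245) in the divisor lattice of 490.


In a divisor lattice, mu(a,b) = mu(b/a) where mu is the classical Mobius function.
b/a = 245/49 = 5
Prime factorization of 5: primes [5]
5 is squarefree with 1 prime factor(s), so mu(5) = (-1)^1 = -1


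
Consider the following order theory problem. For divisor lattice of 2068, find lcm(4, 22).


In a divisor lattice, join = lcm (least common multiple).
Compute lcm iteratively: start with first element, then lcm(current, next).
Elements: [4, 22]
lcm(4,22) = 44
Final lcm = 44


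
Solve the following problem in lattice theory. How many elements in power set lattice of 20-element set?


Power set = 2^n.
2^20 = 1048576


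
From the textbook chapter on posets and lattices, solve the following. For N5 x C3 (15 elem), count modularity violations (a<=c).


Modular law: if a <= c then a v (b ^ c) = (a v b) ^ c.
Check all triples (a,b,c) with a <= c among 15 elements.
  e.g. a=(a,0), b=(c,0), c=(b,0): lhs=(a,0) != rhs=(b,0)
  e.g. a=(a,0), b=(c,1), c=(b,0): lhs=(a,0) != rhs=(b,0)
Total violating triples: 18


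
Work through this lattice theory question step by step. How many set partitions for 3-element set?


B(n) = number of set partitions of an n-element set.
B(n) satisfies the recurrence: B(n+1) = sum_k C(n,k)*B(k).
B(3) = 5


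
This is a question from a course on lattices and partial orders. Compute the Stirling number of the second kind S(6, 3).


S(n,k) = k*S(n-1,k) + S(n-1,k-1).
S(5,3) = 25, S(5,2) = 15
S(6,3) = 3*25 + 15 = 75 + 15
S(6,3) = 90


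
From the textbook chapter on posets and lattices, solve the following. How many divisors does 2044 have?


Divisors of 2044: [1, 2, 4, 7, 14, 28, 73, 146, 292, 511, 1022, 2044]
Count: 12


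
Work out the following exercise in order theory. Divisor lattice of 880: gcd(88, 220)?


Meet=gcd.
gcd(88,220)=44


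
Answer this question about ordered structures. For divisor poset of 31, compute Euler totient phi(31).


phi(n) = n * prod_{p|n} (1 - 1/p).
Prime divisors of 31: [31]
phi(31) = 31 * (1 - 1/31)
phi(31) = 30


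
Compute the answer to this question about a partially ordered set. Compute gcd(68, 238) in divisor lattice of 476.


In a divisor lattice, meet = gcd (greatest common divisor).
By Euclidean algorithm or factoring: gcd(68,238) = 34


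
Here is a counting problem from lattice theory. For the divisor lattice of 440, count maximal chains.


A maximal chain goes from the minimum element to a maximal element via cover relations.
Counting all min-to-max paths in the cover graph.
Total maximal chains: 20


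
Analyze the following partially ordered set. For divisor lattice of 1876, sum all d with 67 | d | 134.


Interval [67,134] in divisors of 1876: [67, 134]
Sum = 201


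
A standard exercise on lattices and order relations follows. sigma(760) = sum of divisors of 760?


sigma(n) = sum of divisors.
Divisors of 760: [1, 2, 4, 5, 8, 10, 19, 20, 38, 40, 76, 95, 152, 190, 380, 760]
Sum = 1800


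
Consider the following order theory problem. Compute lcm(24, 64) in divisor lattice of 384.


In a divisor lattice, join = lcm (least common multiple).
gcd(24,64) = 8
lcm(24,64) = 24*64/gcd = 1536/8 = 192


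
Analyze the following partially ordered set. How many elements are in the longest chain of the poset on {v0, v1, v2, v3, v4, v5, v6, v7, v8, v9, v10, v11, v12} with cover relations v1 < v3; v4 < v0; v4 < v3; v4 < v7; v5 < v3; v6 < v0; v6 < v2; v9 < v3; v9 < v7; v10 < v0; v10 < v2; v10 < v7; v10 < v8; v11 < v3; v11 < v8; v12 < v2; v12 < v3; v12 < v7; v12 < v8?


A chain is a totally ordered subset; we count the number of elements in a maximum chain.
Compute, for each element x, the size of the longest chain ending at x:
  v1: 1
  v4: 1
  v5: 1
  v6: 1
  v9: 1
  v10: 1
  ...
A maximum chain: v4 < v0
Number of elements in the longest chain: 2


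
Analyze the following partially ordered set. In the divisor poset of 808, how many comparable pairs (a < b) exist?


A comparable pair {a,b} has a < b or b < a in the order.
Count unordered pairs where one element is strictly below the other.
Examples: {1,2}, {1,4}, {1,8}, {1,101}, ...
Total comparable pairs: 22


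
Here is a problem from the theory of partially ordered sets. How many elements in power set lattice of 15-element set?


Power set = 2^n.
2^15 = 32768


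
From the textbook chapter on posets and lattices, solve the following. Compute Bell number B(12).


B(n) = number of set partitions of an n-element set.
B(n) satisfies the recurrence: B(n+1) = sum_k C(n,k)*B(k).
B(12) = 4213597


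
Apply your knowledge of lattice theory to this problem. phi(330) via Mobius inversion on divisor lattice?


phi(n) = n * prod_{p|n} (1 - 1/p).
Prime divisors of 330: [2, 3, 5, 11]
phi(330) = 330 * (1 - 1/2) * (1 - 1/3) * (1 - 1/5) * (1 - 1/11)
phi(330) = 80


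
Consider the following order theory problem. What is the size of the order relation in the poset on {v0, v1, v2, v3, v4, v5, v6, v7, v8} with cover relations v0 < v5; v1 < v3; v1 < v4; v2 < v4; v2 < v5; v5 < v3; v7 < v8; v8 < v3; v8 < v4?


The order relation is {(a,b) : a <= b}, reflexive so it includes (a,a).
Examples: (v0,v0), (v0,v3), (v0,v5), (v1,v1), (v1,v3), ...
Total ordered pairs: 22


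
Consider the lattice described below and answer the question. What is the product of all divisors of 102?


Divisors of 102: [1, 2, 3, 6, 17, 34, 51, 102]
Product = n^(d(n)/2) = 102^(8/2)
Product = 108243216


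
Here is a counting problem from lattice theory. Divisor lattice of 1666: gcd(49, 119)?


Meet=gcd.
gcd(49,119)=7


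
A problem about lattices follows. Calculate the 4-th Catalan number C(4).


C(n) = C(2n, n) / (n+1).
C(8, 4) = 70
C(4) = 70 / 5 = 14


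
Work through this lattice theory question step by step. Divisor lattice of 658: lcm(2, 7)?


Join=lcm.
gcd(2,7)=1
lcm=14


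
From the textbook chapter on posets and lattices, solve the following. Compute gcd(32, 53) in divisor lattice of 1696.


In a divisor lattice, meet = gcd (greatest common divisor).
By Euclidean algorithm or factoring: gcd(32,53) = 1


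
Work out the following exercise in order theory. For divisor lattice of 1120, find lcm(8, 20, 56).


In a divisor lattice, join = lcm (least common multiple).
Compute lcm iteratively: start with first element, then lcm(current, next).
Elements: [8, 20, 56]
lcm(8,20) = 40
lcm(40,56) = 280
Final lcm = 280


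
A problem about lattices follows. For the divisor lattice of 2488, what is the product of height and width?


Height = length of longest chain minus 1; width = size of largest antichain.
A maximum chain: 1 | 311 | 622 | 1244 | 2488  (height 4).
A maximum antichain: {2, 311}  (width 2).
Product = 4 * 2 = 8


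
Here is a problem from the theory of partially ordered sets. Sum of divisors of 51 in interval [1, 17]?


Interval [1,17] in divisors of 51: [1, 17]
Sum = 18


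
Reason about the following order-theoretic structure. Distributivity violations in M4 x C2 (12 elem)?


Distributive law: a ^ (b v c) = (a ^ b) v (a ^ c).
Check all 12^3 = 1728 ordered triples (a,b,c).
  e.g. a=(a1,0), b=(a2,0), c=(a3,0): lhs=(a1,0) != rhs=(0,0)
  e.g. a=(a1,0), b=(a2,0), c=(a3,1): lhs=(a1,0) != rhs=(0,0)
Total violating triples: 192


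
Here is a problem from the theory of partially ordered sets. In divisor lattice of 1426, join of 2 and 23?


In a divisor lattice, join = lcm (least common multiple).
gcd(2,23) = 1
lcm(2,23) = 2*23/gcd = 46/1 = 46


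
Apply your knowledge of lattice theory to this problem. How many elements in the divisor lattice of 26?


Divisors of 26: [1, 2, 13, 26]
Count: 4


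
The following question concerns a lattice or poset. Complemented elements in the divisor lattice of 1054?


An element a is complemented if some b has a meet b = bottom, a join b = top.
a is complemented iff gcd(a, n/a)=1, i.e. a is a unitary divisor of 1054.
Complemented elements: 1, 2, 17, 31, 34, 62, ... (2 more)
Count: 8


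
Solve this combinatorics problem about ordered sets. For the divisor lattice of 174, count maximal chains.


A maximal chain goes from the minimum element to a maximal element via cover relations.
Counting all min-to-max paths in the cover graph.
Total maximal chains: 6


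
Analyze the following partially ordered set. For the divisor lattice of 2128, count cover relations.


A cover relation a -< b holds when a < b with no c strictly between.
Cover relations:
  1 -< 2
  1 -< 7
  1 -< 19
  2 -< 4
  2 -< 14
  2 -< 38
  4 -< 8
  4 -< 28
  ...28 more
Total: 36


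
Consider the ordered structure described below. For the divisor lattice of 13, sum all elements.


sigma(n) = sum of divisors.
Divisors of 13: [1, 13]
Sum = 14


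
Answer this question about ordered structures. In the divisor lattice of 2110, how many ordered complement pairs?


Complement pair (a,b): a meet b = bottom, a join b = top.
Here: gcd(a,b)=1 and lcm(a,b)=2110, i.e. a*b=2110 with a,b coprime.
Pairs found: (1,2110), (2,1055), (5,422), (10,211), ... (4 more)
Total ordered pairs: 8


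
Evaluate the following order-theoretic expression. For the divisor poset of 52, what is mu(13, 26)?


In a divisor lattice, mu(a,b) = mu(b/a) where mu is the classical Mobius function.
b/a = 26/13 = 2
Prime factorization of 2: primes [2]
2 is squarefree with 1 prime factor(s), so mu(2) = (-1)^1 = -1


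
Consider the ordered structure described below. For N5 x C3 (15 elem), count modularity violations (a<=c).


Modular law: if a <= c then a v (b ^ c) = (a v b) ^ c.
Check all triples (a,b,c) with a <= c among 15 elements.
  e.g. a=(a,0), b=(c,0), c=(b,0): lhs=(a,0) != rhs=(b,0)
  e.g. a=(a,0), b=(c,1), c=(b,0): lhs=(a,0) != rhs=(b,0)
Total violating triples: 18


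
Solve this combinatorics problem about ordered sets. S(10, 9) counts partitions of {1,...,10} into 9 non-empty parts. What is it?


S(n,k) = k*S(n-1,k) + S(n-1,k-1).
S(9,9) = 1, S(9,8) = 36
S(10,9) = 9*1 + 36 = 9 + 36
S(10,9) = 45


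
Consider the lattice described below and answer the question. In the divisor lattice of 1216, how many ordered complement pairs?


Complement pair (a,b): a meet b = bottom, a join b = top.
Here: gcd(a,b)=1 and lcm(a,b)=1216, i.e. a*b=1216 with a,b coprime.
Pairs found: (1,1216), (19,64), (64,19), (1216,1)
Total ordered pairs: 4


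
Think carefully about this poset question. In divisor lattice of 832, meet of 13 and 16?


In a divisor lattice, meet = gcd (greatest common divisor).
By Euclidean algorithm or factoring: gcd(13,16) = 1


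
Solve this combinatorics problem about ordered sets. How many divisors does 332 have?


Divisors of 332: [1, 2, 4, 83, 166, 332]
Count: 6


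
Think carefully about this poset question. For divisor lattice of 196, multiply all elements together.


Divisors of 196: [1, 2, 4, 7, 14, 28, 49, 98, 196]
Product = n^(d(n)/2) = 196^(9/2)
Product = 20661046784


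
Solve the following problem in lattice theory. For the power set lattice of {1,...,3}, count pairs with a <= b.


The order relation is {(a,b) : a <= b}, reflexive so it includes (a,a).
Examples: ({},{}), ({},{1,2}), ({},{1,2,3}), ({},{1,3}), ({},{1}), ...
Total ordered pairs: 27


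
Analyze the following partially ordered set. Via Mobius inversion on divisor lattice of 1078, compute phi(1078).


phi(n) = n * prod_{p|n} (1 - 1/p).
Prime divisors of 1078: [2, 7, 11]
phi(1078) = 1078 * (1 - 1/2) * (1 - 1/7) * (1 - 1/11)
phi(1078) = 420


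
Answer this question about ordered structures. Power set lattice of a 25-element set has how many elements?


Power set = 2^n.
2^25 = 33554432


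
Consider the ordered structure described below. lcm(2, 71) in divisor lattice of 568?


Join=lcm.
gcd(2,71)=1
lcm=142


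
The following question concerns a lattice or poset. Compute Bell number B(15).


B(n) = number of set partitions of an n-element set.
B(n) satisfies the recurrence: B(n+1) = sum_k C(n,k)*B(k).
B(15) = 1382958545


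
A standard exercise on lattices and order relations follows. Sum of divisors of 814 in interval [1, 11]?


Interval [1,11] in divisors of 814: [1, 11]
Sum = 12


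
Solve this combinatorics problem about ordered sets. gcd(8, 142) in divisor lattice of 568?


Meet=gcd.
gcd(8,142)=2


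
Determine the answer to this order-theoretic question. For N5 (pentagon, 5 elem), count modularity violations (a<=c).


Modular law: if a <= c then a v (b ^ c) = (a v b) ^ c.
Check all triples (a,b,c) with a <= c among 5 elements.
  e.g. a=a, b=c, c=b: lhs=a != rhs=b
Total violating triples: 1


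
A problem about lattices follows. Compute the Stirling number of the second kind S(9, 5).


S(n,k) = k*S(n-1,k) + S(n-1,k-1).
S(8,5) = 1050, S(8,4) = 1701
S(9,5) = 5*1050 + 1701 = 5250 + 1701
S(9,5) = 6951


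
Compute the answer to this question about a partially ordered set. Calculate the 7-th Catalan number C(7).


C(n) = C(2n, n) / (n+1).
C(14, 7) = 3432
C(7) = 3432 / 8 = 429


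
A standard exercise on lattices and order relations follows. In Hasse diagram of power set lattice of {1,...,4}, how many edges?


A cover relation a -< b holds when a < b with no c strictly between.
Cover relations:
  {} -< {1}
  {} -< {2}
  {} -< {3}
  {} -< {4}
  {1} -< {1,2}
  {1} -< {1,3}
  {1} -< {1,4}
  {2} -< {1,2}
  ...24 more
Total: 32


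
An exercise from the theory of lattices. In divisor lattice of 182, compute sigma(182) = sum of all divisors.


sigma(n) = sum of divisors.
Divisors of 182: [1, 2, 7, 13, 14, 26, 91, 182]
Sum = 336


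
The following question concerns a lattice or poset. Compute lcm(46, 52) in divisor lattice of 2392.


In a divisor lattice, join = lcm (least common multiple).
gcd(46,52) = 2
lcm(46,52) = 46*52/gcd = 2392/2 = 1196


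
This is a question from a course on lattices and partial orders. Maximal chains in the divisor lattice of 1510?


A maximal chain goes from the minimum element to a maximal element via cover relations.
Counting all min-to-max paths in the cover graph.
Total maximal chains: 6


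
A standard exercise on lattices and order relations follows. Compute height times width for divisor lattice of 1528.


Height = length of longest chain minus 1; width = size of largest antichain.
A maximum chain: 1 | 191 | 382 | 764 | 1528  (height 4).
A maximum antichain: {2, 191}  (width 2).
Product = 4 * 2 = 8


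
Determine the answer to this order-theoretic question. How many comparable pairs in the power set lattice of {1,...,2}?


A comparable pair {a,b} has a < b or b < a in the order.
Count unordered pairs where one element is strictly below the other.
Examples: {{},{1}}, {{},{2}}, {{},{1,2}}, {{1},{1,2}}, ...
Total comparable pairs: 5


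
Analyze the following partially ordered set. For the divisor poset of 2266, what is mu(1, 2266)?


In a divisor lattice, mu(a,b) = mu(b/a) where mu is the classical Mobius function.
b/a = 2266/1 = 2266
Prime factorization of 2266: primes [2, 11, 103]
2266 is squarefree with 3 prime factor(s), so mu(2266) = (-1)^3 = -1


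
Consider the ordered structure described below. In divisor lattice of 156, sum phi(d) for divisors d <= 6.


Divisors of 156 up to 6: [1, 2, 3, 4, 6]
phi values: [1, 1, 2, 2, 2]
Sum = 8


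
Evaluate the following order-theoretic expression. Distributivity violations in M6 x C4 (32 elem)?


Distributive law: a ^ (b v c) = (a ^ b) v (a ^ c).
Check all 32^3 = 32768 ordered triples (a,b,c).
  e.g. a=(a1,0), b=(a2,0), c=(a3,0): lhs=(a1,0) != rhs=(0,0)
  e.g. a=(a1,0), b=(a2,0), c=(a3,1): lhs=(a1,0) != rhs=(0,0)
Total violating triples: 7680


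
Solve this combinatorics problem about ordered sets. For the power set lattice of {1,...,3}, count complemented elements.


An element a is complemented if some b has a meet b = bottom, a join b = top.
every subset A has complement S\A, so all elements are complemented.
Complemented elements: {}, {1}, {2}, {3}, {1,2}, {1,3}, ... (2 more)
Count: 8


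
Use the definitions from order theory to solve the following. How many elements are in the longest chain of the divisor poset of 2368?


A chain is a totally ordered subset; we count the number of elements in a maximum chain.
Compute, for each element x, the size of the longest chain ending at x:
  1: 1
  2: 2
  37: 2
  4: 3
  8: 4
  74: 3
  ...
A maximum chain: 1 < 2 < 4 < 8 < 16 < 32 < 64 < 2368
Number of elements in the longest chain: 8


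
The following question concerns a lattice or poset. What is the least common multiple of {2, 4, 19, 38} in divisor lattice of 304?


In a divisor lattice, join = lcm (least common multiple).
Compute lcm iteratively: start with first element, then lcm(current, next).
Elements: [2, 4, 19, 38]
lcm(2,4) = 4
lcm(4,19) = 76
lcm(76,38) = 76
Final lcm = 76


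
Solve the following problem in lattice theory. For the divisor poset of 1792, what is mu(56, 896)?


In a divisor lattice, mu(a,b) = mu(b/a) where mu is the classical Mobius function.
b/a = 896/56 = 16
Prime factorization of 16: primes [2]
16 is not squarefree, so mu(16) = 0


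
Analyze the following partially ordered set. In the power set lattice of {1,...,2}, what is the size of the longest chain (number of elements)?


A chain is a totally ordered subset; we count the number of elements in a maximum chain.
Compute, for each element x, the size of the longest chain ending at x:
  {}: 1
  {1}: 2
  {2}: 2
  {1,2}: 3
A maximum chain: {} < {1} < {1,2}
Number of elements in the longest chain: 3


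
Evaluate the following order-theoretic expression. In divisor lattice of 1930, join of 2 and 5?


In a divisor lattice, join = lcm (least common multiple).
gcd(2,5) = 1
lcm(2,5) = 2*5/gcd = 10/1 = 10


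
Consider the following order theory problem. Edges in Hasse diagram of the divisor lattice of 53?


A cover relation a -< b holds when a < b with no c strictly between.
Cover relations:
  1 -< 53
Total: 1


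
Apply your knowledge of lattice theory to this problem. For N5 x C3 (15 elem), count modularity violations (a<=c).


Modular law: if a <= c then a v (b ^ c) = (a v b) ^ c.
Check all triples (a,b,c) with a <= c among 15 elements.
  e.g. a=(a,0), b=(c,0), c=(b,0): lhs=(a,0) != rhs=(b,0)
  e.g. a=(a,0), b=(c,1), c=(b,0): lhs=(a,0) != rhs=(b,0)
Total violating triples: 18


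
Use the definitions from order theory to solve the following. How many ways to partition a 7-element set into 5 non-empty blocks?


S(n,k) = k*S(n-1,k) + S(n-1,k-1).
S(6,5) = 15, S(6,4) = 65
S(7,5) = 5*15 + 65 = 75 + 65
S(7,5) = 140


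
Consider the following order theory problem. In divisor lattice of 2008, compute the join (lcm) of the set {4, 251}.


In a divisor lattice, join = lcm (least common multiple).
Compute lcm iteratively: start with first element, then lcm(current, next).
Elements: [4, 251]
lcm(4,251) = 1004
Final lcm = 1004


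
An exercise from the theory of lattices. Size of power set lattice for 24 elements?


Power set = 2^n.
2^24 = 16777216


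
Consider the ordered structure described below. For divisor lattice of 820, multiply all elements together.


Divisors of 820: [1, 2, 4, 5, 10, 20, 41, 82, 164, 205, 410, 820]
Product = n^(d(n)/2) = 820^(12/2)
Product = 304006671424000000


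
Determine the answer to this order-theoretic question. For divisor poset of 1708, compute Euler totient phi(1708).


phi(n) = n * prod_{p|n} (1 - 1/p).
Prime divisors of 1708: [2, 7, 61]
phi(1708) = 1708 * (1 - 1/2) * (1 - 1/7) * (1 - 1/61)
phi(1708) = 720


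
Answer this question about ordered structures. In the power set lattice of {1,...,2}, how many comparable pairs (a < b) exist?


A comparable pair {a,b} has a < b or b < a in the order.
Count unordered pairs where one element is strictly below the other.
Examples: {{},{1}}, {{},{2}}, {{},{1,2}}, {{1},{1,2}}, ...
Total comparable pairs: 5


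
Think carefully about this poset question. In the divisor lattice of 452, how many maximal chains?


A maximal chain goes from the minimum element to a maximal element via cover relations.
Counting all min-to-max paths in the cover graph.
Total maximal chains: 3


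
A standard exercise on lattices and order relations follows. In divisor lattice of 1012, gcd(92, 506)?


Meet=gcd.
gcd(92,506)=46


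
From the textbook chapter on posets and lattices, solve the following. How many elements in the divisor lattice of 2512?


Divisors of 2512: [1, 2, 4, 8, 16, 157, 314, 628, 1256, 2512]
Count: 10


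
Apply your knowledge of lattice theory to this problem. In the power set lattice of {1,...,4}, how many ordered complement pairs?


Complement pair (a,b): a meet b = bottom, a join b = top.
Here: A intersect B = {} and A union B = {1,...,4}.
Pairs found: ({},{1,2,3,4}), ({1},{2,3,4}), ({2},{1,3,4}), ({3},{1,2,4}), ... (12 more)
Total ordered pairs: 16


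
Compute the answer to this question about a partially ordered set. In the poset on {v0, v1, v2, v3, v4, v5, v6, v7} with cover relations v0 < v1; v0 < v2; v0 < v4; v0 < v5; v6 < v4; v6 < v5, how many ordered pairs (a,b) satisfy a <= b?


The order relation is {(a,b) : a <= b}, reflexive so it includes (a,a).
Examples: (v0,v0), (v0,v1), (v0,v2), (v0,v4), (v0,v5), ...
Total ordered pairs: 14


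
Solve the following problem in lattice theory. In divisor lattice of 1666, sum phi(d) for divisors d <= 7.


Divisors of 1666 up to 7: [1, 2, 7]
phi values: [1, 1, 6]
Sum = 8


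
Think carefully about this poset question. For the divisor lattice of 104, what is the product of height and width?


Height = length of longest chain minus 1; width = size of largest antichain.
A maximum chain: 1 | 13 | 26 | 52 | 104  (height 4).
A maximum antichain: {2, 13}  (width 2).
Product = 4 * 2 = 8


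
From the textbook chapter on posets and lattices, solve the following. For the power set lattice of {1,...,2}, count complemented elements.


An element a is complemented if some b has a meet b = bottom, a join b = top.
every subset A has complement S\A, so all elements are complemented.
Complemented elements: {}, {1}, {2}, {1,2}
Count: 4


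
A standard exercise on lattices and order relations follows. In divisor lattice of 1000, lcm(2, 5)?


Join=lcm.
gcd(2,5)=1
lcm=10


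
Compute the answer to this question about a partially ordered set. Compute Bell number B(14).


B(n) = number of set partitions of an n-element set.
B(n) satisfies the recurrence: B(n+1) = sum_k C(n,k)*B(k).
B(14) = 190899322


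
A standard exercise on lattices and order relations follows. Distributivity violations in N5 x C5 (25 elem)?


Distributive law: a ^ (b v c) = (a ^ b) v (a ^ c).
Check all 25^3 = 15625 ordered triples (a,b,c).
  e.g. a=(b,0), b=(a,0), c=(c,0): lhs=(b,0) != rhs=(a,0)
  e.g. a=(b,0), b=(a,0), c=(c,1): lhs=(b,0) != rhs=(a,0)
Total violating triples: 250


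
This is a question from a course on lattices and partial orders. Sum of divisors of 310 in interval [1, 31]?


Interval [1,31] in divisors of 310: [1, 31]
Sum = 32


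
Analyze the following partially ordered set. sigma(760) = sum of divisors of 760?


sigma(n) = sum of divisors.
Divisors of 760: [1, 2, 4, 5, 8, 10, 19, 20, 38, 40, 76, 95, 152, 190, 380, 760]
Sum = 1800


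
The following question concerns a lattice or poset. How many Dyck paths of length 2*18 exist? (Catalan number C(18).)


C(n) = C(2n, n) / (n+1).
C(36, 18) = 9075135300
C(18) = 9075135300 / 19 = 477638700


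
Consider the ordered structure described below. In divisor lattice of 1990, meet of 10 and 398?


In a divisor lattice, meet = gcd (greatest common divisor).
By Euclidean algorithm or factoring: gcd(10,398) = 2


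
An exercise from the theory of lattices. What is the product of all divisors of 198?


Divisors of 198: [1, 2, 3, 6, 9, 11, 18, 22, 33, 66, 99, 198]
Product = n^(d(n)/2) = 198^(12/2)
Product = 60254729561664


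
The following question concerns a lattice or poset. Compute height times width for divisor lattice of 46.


Height = length of longest chain minus 1; width = size of largest antichain.
A maximum chain: 1 | 23 | 46  (height 2).
A maximum antichain: {2, 23}  (width 2).
Product = 2 * 2 = 4


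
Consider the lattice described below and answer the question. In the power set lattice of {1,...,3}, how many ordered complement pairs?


Complement pair (a,b): a meet b = bottom, a join b = top.
Here: A intersect B = {} and A union B = {1,...,3}.
Pairs found: ({},{1,2,3}), ({1},{2,3}), ({2},{1,3}), ({3},{1,2}), ... (4 more)
Total ordered pairs: 8


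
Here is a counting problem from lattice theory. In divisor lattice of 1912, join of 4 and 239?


In a divisor lattice, join = lcm (least common multiple).
gcd(4,239) = 1
lcm(4,239) = 4*239/gcd = 956/1 = 956


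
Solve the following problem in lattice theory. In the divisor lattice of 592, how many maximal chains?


A maximal chain goes from the minimum element to a maximal element via cover relations.
Counting all min-to-max paths in the cover graph.
Total maximal chains: 5


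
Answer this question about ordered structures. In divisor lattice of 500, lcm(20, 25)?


Join=lcm.
gcd(20,25)=5
lcm=100


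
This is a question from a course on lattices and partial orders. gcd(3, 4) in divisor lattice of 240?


Meet=gcd.
gcd(3,4)=1


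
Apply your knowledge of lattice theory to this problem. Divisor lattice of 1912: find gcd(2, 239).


In a divisor lattice, meet = gcd (greatest common divisor).
By Euclidean algorithm or factoring: gcd(2,239) = 1


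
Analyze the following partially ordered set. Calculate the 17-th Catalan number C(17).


C(n) = C(2n, n) / (n+1).
C(34, 17) = 2333606220
C(17) = 2333606220 / 18 = 129644790


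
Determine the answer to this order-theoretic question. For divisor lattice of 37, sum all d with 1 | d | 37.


Interval [1,37] in divisors of 37: [1, 37]
Sum = 38


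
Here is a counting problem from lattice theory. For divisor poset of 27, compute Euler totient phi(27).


phi(n) = n * prod_{p|n} (1 - 1/p).
Prime divisors of 27: [3]
phi(27) = 27 * (1 - 1/3)
phi(27) = 18


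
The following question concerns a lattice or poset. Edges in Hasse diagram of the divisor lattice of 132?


A cover relation a -< b holds when a < b with no c strictly between.
Cover relations:
  1 -< 2
  1 -< 3
  1 -< 11
  2 -< 4
  2 -< 6
  2 -< 22
  3 -< 6
  3 -< 33
  ...12 more
Total: 20


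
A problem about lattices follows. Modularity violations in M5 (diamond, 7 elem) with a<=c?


Modular law: if a <= c then a v (b ^ c) = (a v b) ^ c.
Check all triples (a,b,c) with a <= c among 7 elements.
This lattice is modular (diamonds M_m and their chain-products are modular).
Total violating triples: 0


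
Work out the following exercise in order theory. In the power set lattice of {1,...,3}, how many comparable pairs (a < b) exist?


A comparable pair {a,b} has a < b or b < a in the order.
Count unordered pairs where one element is strictly below the other.
Examples: {{},{1}}, {{},{2}}, {{},{3}}, {{},{1,2}}, ...
Total comparable pairs: 19


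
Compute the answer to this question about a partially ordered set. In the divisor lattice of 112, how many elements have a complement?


An element a is complemented if some b has a meet b = bottom, a join b = top.
a is complemented iff gcd(a, n/a)=1, i.e. a is a unitary divisor of 112.
Complemented elements: 1, 7, 16, 112
Count: 4


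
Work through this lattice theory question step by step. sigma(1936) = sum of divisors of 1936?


sigma(n) = sum of divisors.
Divisors of 1936: [1, 2, 4, 8, 11, 16, 22, 44, 88, 121, 176, 242, 484, 968, 1936]
Sum = 4123


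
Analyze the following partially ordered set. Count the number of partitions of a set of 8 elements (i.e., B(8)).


B(n) = number of set partitions of an n-element set.
B(n) satisfies the recurrence: B(n+1) = sum_k C(n,k)*B(k).
B(8) = 4140


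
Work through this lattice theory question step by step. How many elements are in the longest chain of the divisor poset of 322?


A chain is a totally ordered subset; we count the number of elements in a maximum chain.
Compute, for each element x, the size of the longest chain ending at x:
  1: 1
  2: 2
  7: 2
  23: 2
  14: 3
  46: 3
  ...
A maximum chain: 1 < 2 < 14 < 322
Number of elements in the longest chain: 4


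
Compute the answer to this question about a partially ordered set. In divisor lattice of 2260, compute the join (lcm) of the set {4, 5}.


In a divisor lattice, join = lcm (least common multiple).
Compute lcm iteratively: start with first element, then lcm(current, next).
Elements: [4, 5]
lcm(4,5) = 20
Final lcm = 20


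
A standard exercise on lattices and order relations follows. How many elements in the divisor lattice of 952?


Divisors of 952: [1, 2, 4, 7, 8, 14, 17, 28, 34, 56, 68, 119, 136, 238, 476, 952]
Count: 16


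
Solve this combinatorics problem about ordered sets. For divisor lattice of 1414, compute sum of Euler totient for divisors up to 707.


Divisors of 1414 up to 707: [1, 2, 7, 14, 101, 202, 707]
phi values: [1, 1, 6, 6, 100, 100, 600]
Sum = 814


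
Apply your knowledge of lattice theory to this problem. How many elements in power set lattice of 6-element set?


Power set = 2^n.
2^6 = 64


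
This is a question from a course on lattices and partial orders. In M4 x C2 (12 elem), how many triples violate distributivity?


Distributive law: a ^ (b v c) = (a ^ b) v (a ^ c).
Check all 12^3 = 1728 ordered triples (a,b,c).
  e.g. a=(a1,0), b=(a2,0), c=(a3,0): lhs=(a1,0) != rhs=(0,0)
  e.g. a=(a1,0), b=(a2,0), c=(a3,1): lhs=(a1,0) != rhs=(0,0)
Total violating triples: 192


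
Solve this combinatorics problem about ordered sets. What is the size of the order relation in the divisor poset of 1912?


The order relation is {(a,b) : a <= b}, reflexive so it includes (a,a).
Examples: (1,1), (1,1912), (1,2), (1,239), (1,4), ...
Total ordered pairs: 30


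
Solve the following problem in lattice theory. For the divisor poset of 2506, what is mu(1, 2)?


In a divisor lattice, mu(a,b) = mu(b/a) where mu is the classical Mobius function.
b/a = 2/1 = 2
Prime factorization of 2: primes [2]
2 is squarefree with 1 prime factor(s), so mu(2) = (-1)^1 = -1


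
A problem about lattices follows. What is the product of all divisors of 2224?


Divisors of 2224: [1, 2, 4, 8, 16, 139, 278, 556, 1112, 2224]
Product = n^(d(n)/2) = 2224^(10/2)
Product = 54409397219098624


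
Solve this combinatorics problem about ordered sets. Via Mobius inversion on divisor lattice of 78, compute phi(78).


phi(n) = n * prod_{p|n} (1 - 1/p).
Prime divisors of 78: [2, 3, 13]
phi(78) = 78 * (1 - 1/2) * (1 - 1/3) * (1 - 1/13)
phi(78) = 24


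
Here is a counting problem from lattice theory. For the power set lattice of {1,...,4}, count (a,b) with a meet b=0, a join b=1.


Complement pair (a,b): a meet b = bottom, a join b = top.
Here: A intersect B = {} and A union B = {1,...,4}.
Pairs found: ({},{1,2,3,4}), ({1},{2,3,4}), ({2},{1,3,4}), ({3},{1,2,4}), ... (12 more)
Total ordered pairs: 16


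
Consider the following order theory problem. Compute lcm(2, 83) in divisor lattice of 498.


In a divisor lattice, join = lcm (least common multiple).
gcd(2,83) = 1
lcm(2,83) = 2*83/gcd = 166/1 = 166


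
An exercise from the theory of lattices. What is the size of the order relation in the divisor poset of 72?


The order relation is {(a,b) : a <= b}, reflexive so it includes (a,a).
Examples: (1,1), (1,12), (1,18), (1,2), (1,24), ...
Total ordered pairs: 60


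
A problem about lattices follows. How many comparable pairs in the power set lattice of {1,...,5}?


A comparable pair {a,b} has a < b or b < a in the order.
Count unordered pairs where one element is strictly below the other.
Examples: {{},{1}}, {{},{2}}, {{},{3}}, {{},{4}}, ...
Total comparable pairs: 211


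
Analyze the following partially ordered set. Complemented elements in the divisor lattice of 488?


An element a is complemented if some b has a meet b = bottom, a join b = top.
a is complemented iff gcd(a, n/a)=1, i.e. a is a unitary divisor of 488.
Complemented elements: 1, 8, 61, 488
Count: 4


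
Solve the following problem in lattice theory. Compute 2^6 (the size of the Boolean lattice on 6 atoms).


Power set = 2^n.
2^6 = 64


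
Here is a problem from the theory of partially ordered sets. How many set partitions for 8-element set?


B(n) = number of set partitions of an n-element set.
B(n) satisfies the recurrence: B(n+1) = sum_k C(n,k)*B(k).
B(8) = 4140


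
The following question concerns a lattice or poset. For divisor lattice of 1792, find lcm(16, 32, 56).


In a divisor lattice, join = lcm (least common multiple).
Compute lcm iteratively: start with first element, then lcm(current, next).
Elements: [16, 32, 56]
lcm(16,32) = 32
lcm(32,56) = 224
Final lcm = 224


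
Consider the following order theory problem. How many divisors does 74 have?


Divisors of 74: [1, 2, 37, 74]
Count: 4


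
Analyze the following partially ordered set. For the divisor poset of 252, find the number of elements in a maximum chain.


A chain is a totally ordered subset; we count the number of elements in a maximum chain.
Compute, for each element x, the size of the longest chain ending at x:
  1: 1
  2: 2
  3: 2
  7: 2
  4: 3
  9: 3
  ...
A maximum chain: 1 < 2 < 4 < 12 < 36 < 252
Number of elements in the longest chain: 6


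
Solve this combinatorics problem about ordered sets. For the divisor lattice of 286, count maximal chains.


A maximal chain goes from the minimum element to a maximal element via cover relations.
Counting all min-to-max paths in the cover graph.
Total maximal chains: 6


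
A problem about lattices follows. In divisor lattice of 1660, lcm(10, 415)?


Join=lcm.
gcd(10,415)=5
lcm=830


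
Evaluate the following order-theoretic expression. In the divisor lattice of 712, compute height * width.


Height = length of longest chain minus 1; width = size of largest antichain.
A maximum chain: 1 | 89 | 178 | 356 | 712  (height 4).
A maximum antichain: {2, 89}  (width 2).
Product = 4 * 2 = 8


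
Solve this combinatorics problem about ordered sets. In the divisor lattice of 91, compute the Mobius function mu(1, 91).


In a divisor lattice, mu(a,b) = mu(b/a) where mu is the classical Mobius function.
b/a = 91/1 = 91
Prime factorization of 91: primes [7, 13]
91 is squarefree with 2 prime factor(s), so mu(91) = (-1)^2 = 1


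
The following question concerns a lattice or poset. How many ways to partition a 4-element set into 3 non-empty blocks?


S(n,k) = k*S(n-1,k) + S(n-1,k-1).
S(3,3) = 1, S(3,2) = 3
S(4,3) = 3*1 + 3 = 3 + 3
S(4,3) = 6


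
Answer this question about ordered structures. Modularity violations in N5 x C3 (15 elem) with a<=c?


Modular law: if a <= c then a v (b ^ c) = (a v b) ^ c.
Check all triples (a,b,c) with a <= c among 15 elements.
  e.g. a=(a,0), b=(c,0), c=(b,0): lhs=(a,0) != rhs=(b,0)
  e.g. a=(a,0), b=(c,1), c=(b,0): lhs=(a,0) != rhs=(b,0)
Total violating triples: 18


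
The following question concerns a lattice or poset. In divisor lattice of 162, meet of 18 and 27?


In a divisor lattice, meet = gcd (greatest common divisor).
By Euclidean algorithm or factoring: gcd(18,27) = 9


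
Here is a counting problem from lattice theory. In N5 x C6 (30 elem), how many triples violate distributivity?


Distributive law: a ^ (b v c) = (a ^ b) v (a ^ c).
Check all 30^3 = 27000 ordered triples (a,b,c).
  e.g. a=(b,0), b=(a,0), c=(c,0): lhs=(b,0) != rhs=(a,0)
  e.g. a=(b,0), b=(a,0), c=(c,1): lhs=(b,0) != rhs=(a,0)
Total violating triples: 432


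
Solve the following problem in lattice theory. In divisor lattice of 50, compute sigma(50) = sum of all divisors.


sigma(n) = sum of divisors.
Divisors of 50: [1, 2, 5, 10, 25, 50]
Sum = 93


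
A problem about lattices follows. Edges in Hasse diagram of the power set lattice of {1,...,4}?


A cover relation a -< b holds when a < b with no c strictly between.
Cover relations:
  {} -< {1}
  {} -< {2}
  {} -< {3}
  {} -< {4}
  {1} -< {1,2}
  {1} -< {1,3}
  {1} -< {1,4}
  {2} -< {1,2}
  ...24 more
Total: 32


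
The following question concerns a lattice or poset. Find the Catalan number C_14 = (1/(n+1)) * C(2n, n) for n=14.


C(n) = C(2n, n) / (n+1).
C(28, 14) = 40116600
C(14) = 40116600 / 15 = 2674440


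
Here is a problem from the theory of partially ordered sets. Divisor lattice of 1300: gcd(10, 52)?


Meet=gcd.
gcd(10,52)=2


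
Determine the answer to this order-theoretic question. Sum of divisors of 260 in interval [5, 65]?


Interval [5,65] in divisors of 260: [5, 65]
Sum = 70


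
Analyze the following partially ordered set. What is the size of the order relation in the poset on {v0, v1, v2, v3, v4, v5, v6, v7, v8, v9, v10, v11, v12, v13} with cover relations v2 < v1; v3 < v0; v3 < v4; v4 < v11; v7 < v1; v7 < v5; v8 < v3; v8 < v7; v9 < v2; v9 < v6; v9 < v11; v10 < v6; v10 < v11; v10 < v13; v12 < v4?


The order relation is {(a,b) : a <= b}, reflexive so it includes (a,a).
Examples: (v0,v0), (v1,v1), (v10,v10), (v10,v11), (v10,v13), ...
Total ordered pairs: 37


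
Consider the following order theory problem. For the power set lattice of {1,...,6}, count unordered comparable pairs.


A comparable pair {a,b} has a < b or b < a in the order.
Count unordered pairs where one element is strictly below the other.
Examples: {{},{1}}, {{},{2}}, {{},{3}}, {{},{4}}, ...
Total comparable pairs: 665


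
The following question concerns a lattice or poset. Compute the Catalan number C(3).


C(n) = C(2n, n) / (n+1).
C(6, 3) = 20
C(3) = 20 / 4 = 5


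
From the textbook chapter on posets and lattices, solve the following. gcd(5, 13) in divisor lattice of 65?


Meet=gcd.
gcd(5,13)=1
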